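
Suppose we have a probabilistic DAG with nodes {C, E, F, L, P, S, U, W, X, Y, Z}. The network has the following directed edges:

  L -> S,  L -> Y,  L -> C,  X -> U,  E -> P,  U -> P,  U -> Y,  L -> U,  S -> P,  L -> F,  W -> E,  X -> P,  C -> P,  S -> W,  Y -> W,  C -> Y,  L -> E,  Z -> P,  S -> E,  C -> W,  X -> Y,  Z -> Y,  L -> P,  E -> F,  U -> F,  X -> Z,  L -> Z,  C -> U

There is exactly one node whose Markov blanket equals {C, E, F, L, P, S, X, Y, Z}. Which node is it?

U

The target node must have every member of {C, E, F, L, P, S, X, Y, Z} as a parent, child, or co-parent, and no others.
Parents of U: C, L, X; children: F, P, Y; co-parents: C, E, L, S, X, Z.
These exactly cover the given set, so the node is U.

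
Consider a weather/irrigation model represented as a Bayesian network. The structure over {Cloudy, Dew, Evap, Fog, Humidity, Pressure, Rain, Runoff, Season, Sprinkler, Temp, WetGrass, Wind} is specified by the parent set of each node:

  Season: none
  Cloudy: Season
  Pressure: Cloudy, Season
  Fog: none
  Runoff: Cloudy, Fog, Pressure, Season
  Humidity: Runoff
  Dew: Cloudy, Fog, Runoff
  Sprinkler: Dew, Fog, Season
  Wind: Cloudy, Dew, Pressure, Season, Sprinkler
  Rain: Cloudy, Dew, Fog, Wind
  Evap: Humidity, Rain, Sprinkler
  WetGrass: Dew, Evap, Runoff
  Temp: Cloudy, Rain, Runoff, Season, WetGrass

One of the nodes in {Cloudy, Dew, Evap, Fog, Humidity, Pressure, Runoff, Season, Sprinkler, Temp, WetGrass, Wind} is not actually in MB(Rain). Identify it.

Pressure

Rain's parents: Cloudy, Dew, Fog, Wind.
Ch(Rain) = {Evap, Temp}.
Parents of each child, excluding Rain:
  Evap: Humidity, Sprinkler
  Temp: Cloudy, Runoff, Season, WetGrass
MB(Rain) = {Cloudy, Dew, Evap, Fog, Humidity, Runoff, Season, Sprinkler, Temp, WetGrass, Wind}.
Pressure is neither a parent, child, nor co-parent of Rain, so it does not belong.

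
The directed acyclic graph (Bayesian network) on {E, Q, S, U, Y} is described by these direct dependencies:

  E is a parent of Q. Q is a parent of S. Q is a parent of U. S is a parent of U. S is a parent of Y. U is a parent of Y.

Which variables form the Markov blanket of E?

{Q}

E's children: Q.
Pa(E) = {}.
Other parents of E's children:
  Q: —
Taking the union gives {Q}.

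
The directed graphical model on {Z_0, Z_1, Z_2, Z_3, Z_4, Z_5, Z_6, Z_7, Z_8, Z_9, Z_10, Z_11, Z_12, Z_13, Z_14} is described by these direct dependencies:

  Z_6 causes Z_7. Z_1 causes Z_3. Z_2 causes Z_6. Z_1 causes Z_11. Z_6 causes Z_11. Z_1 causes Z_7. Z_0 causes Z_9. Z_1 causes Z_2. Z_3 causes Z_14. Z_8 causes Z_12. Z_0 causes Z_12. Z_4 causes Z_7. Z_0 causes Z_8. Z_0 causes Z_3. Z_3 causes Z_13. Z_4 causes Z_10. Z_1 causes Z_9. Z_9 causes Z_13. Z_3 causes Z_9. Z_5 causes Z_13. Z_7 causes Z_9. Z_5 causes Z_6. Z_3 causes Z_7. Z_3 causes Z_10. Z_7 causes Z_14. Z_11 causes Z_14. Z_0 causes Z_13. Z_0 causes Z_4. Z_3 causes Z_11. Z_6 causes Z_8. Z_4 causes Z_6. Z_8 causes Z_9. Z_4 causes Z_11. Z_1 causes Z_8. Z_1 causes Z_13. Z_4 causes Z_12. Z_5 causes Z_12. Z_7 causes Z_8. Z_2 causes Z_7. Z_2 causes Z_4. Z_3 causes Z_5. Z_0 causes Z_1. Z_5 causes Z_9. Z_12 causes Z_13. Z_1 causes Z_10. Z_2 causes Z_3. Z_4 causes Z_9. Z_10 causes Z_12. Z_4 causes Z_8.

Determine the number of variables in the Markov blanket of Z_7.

11

The Markov blanket of a node is its parents, its children, and the other parents of its children.
Z_7 has parents Z_1, Z_2, Z_3, Z_4, Z_6.
Z_7's children: Z_8, Z_9, Z_14.
Co-parents of Z_7 (other parents of its children):
  parents(Z_8) \ {Z_7} = {Z_0, Z_1, Z_4, Z_6}.
  parents(Z_9) \ {Z_7} = {Z_0, Z_1, Z_3, Z_4, Z_5, Z_8}.
  Z_14's other parents are Z_3, Z_11.
MB(Z_7) = {Z_0, Z_1, Z_2, Z_3, Z_4, Z_5, Z_6, Z_8, Z_9, Z_11, Z_14}, which has 11 nodes.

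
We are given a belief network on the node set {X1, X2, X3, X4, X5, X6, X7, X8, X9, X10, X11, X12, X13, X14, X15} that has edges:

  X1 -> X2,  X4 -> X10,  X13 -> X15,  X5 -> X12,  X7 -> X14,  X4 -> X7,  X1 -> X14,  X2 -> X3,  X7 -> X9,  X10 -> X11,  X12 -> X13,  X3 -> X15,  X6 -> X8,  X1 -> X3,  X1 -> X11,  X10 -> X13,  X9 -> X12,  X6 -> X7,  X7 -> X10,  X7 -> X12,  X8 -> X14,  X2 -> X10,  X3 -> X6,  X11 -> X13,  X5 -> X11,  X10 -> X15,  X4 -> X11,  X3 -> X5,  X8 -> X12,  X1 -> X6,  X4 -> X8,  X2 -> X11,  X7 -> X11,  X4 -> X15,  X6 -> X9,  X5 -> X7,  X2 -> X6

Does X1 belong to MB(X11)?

Yes

X1 is a parent of X11.
So X1 ∈ MB(X11).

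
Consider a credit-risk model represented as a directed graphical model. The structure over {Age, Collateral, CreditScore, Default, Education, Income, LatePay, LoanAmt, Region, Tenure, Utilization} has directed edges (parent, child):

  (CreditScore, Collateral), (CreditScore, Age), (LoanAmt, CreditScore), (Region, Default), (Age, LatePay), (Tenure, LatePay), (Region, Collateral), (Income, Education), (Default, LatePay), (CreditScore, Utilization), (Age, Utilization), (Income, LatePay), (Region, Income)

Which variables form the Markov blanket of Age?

Parents of Age: CreditScore.
Children of Age: LatePay, Utilization.
Co-parents of Age (other parents of its children):
  parents(Utilization) \ {Age} = {CreditScore}.
  LatePay's other parents are Default, Income, Tenure.
Taking the union gives {CreditScore, Default, Income, LatePay, Tenure, Utilization}.

{CreditScore, Default, Income, LatePay, Tenure, Utilization}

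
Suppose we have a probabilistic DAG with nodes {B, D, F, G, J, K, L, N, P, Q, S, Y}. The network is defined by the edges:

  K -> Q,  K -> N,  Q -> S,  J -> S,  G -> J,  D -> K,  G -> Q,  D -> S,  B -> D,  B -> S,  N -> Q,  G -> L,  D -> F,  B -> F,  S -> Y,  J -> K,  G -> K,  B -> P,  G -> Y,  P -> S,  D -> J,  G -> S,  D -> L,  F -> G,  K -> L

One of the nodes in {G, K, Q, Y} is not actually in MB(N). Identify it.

Y

Ch(N) = {Q}.
N has parent K.
Co-parents of N (other parents of its children):
  parents(Q) \ {N} = {G, K}.
MB(N) = {G, K, Q}.
Y is neither a parent, child, nor co-parent of N, so it does not belong.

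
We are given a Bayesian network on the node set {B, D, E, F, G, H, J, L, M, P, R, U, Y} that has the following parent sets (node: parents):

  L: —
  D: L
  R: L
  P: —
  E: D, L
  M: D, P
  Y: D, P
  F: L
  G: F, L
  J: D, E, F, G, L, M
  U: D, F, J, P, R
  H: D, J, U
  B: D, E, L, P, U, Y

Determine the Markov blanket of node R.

{D, F, J, L, P, U}

A node's Markov blanket = Pa ∪ Ch ∪ (parents of Ch other than the node itself).
R has child U.
R has parent L.
Other parents of R's children:
  parents(U) \ {R} = {D, F, J, P}.
Taking the union gives {D, F, J, L, P, U}.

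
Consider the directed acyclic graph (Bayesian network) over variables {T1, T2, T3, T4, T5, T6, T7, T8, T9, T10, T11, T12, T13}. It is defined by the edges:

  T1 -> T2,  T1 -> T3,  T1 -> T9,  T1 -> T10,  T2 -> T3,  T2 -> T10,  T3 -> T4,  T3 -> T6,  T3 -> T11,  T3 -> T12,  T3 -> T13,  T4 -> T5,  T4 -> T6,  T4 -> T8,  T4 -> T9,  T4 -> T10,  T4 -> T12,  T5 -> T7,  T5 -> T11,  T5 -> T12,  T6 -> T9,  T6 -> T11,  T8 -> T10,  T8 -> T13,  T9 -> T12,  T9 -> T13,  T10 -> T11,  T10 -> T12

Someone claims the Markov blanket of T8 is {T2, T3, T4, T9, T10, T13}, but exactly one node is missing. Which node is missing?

Ch(T8) = {T10, T13}.
T8 has parent T4.
For each child, the remaining parents (spouses of T8):
  T10 also has parents T1, T2, T4.
  parents(T13) \ {T8} = {T3, T9}.
MB(T8) = {T1, T2, T3, T4, T9, T10, T13}.
Comparing with the claimed set, T1 is missing.

T1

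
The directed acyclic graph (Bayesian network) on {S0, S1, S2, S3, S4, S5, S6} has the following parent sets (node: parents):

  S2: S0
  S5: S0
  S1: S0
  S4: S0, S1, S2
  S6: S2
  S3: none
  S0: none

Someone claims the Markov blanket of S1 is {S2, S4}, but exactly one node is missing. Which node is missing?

S0

Recall MB(v) = parents ∪ children ∪ spouses, where spouses are the other parents of v's children.
S1's parents: S0.
Children of S1: S4.
Other parents of S1's children:
  S4's other parents are S0, S2.
MB(S1) = {S0, S2, S4}.
Comparing with the claimed set, S0 is missing.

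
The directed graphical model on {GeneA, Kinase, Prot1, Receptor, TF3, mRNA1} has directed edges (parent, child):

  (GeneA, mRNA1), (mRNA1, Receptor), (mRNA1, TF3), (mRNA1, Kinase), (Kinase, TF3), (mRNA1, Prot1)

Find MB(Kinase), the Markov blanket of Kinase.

{TF3, mRNA1}

Pa(Kinase) = {mRNA1}.
Kinase's children: TF3.
Co-parents of Kinase (other parents of its children):
  TF3's other parent is mRNA1.
MB(Kinase) = {TF3, mRNA1}.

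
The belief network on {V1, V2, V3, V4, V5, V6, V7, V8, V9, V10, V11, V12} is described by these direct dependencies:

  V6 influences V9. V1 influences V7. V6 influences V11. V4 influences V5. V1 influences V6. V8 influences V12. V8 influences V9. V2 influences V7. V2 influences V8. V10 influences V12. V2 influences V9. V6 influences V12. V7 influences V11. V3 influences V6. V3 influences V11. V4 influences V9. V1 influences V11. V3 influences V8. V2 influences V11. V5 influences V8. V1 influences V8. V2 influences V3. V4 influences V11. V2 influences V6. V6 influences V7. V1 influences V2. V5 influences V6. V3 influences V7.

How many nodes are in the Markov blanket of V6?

11

The Markov blanket of a node is its parents, its children, and the other parents of its children.
V6's children: V7, V9, V11, V12.
V6's parents: V1, V2, V3, V5.
For each child, the remaining parents (spouses of V6):
  V7's other parents are V1, V2, V3.
  V9's other parents are V2, V4, V8.
  V11 also has parents V1, V2, V3, V4, V7.
  V12's other parents are V8, V10.
MB(V6) = {V1, V2, V3, V4, V5, V7, V8, V9, V10, V11, V12}, which has 11 nodes.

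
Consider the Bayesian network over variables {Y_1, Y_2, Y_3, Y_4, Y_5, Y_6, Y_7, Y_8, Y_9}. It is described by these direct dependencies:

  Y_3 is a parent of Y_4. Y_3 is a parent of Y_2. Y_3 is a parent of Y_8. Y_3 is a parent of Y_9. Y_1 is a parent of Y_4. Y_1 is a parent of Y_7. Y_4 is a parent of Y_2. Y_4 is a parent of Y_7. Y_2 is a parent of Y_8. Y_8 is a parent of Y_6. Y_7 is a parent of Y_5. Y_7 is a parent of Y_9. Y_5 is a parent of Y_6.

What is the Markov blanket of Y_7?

Y_7's parents: Y_1, Y_4.
Children of Y_7: Y_5, Y_9.
Co-parents of Y_7 (other parents of its children):
  Y_5 has no other parent.
  Y_9's other parent is Y_3.
Taking the union gives {Y_1, Y_3, Y_4, Y_5, Y_9}.

{Y_1, Y_3, Y_4, Y_5, Y_9}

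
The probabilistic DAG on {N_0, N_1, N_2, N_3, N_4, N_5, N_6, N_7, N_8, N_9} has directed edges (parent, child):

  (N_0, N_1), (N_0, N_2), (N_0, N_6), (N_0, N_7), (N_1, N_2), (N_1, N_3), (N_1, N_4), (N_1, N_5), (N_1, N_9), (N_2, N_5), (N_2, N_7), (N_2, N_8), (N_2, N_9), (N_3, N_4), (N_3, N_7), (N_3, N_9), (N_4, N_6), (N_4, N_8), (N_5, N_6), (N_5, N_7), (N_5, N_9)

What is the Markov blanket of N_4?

By definition, MB(N_4) is built from N_4's parents, N_4's children, and the co-parents of N_4.
N_4 has children N_6, N_8.
Pa(N_4) = {N_1, N_3}.
Co-parents of N_4 (other parents of its children):
  parents(N_6) \ {N_4} = {N_0, N_5}.
  parents(N_8) \ {N_4} = {N_2}.
So the Markov blanket of N_4 is {N_0, N_1, N_2, N_3, N_5, N_6, N_8}.

{N_0, N_1, N_2, N_3, N_5, N_6, N_8}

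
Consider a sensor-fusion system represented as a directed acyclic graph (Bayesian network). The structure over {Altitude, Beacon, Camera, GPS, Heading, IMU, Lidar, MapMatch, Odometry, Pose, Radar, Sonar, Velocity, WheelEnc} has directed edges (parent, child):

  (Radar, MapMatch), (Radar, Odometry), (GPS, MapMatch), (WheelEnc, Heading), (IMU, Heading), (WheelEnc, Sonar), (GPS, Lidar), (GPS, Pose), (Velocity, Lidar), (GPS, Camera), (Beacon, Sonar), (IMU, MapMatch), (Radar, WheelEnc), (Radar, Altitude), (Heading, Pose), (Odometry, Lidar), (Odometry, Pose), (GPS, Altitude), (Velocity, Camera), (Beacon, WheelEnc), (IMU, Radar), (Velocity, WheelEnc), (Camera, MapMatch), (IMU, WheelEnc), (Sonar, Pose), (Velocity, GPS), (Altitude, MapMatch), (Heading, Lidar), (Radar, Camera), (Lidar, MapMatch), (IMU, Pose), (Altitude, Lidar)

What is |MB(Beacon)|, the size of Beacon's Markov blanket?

Beacon's children: Sonar, WheelEnc.
Beacon has no parents.
Other parents of Beacon's children:
  WheelEnc's other parents are IMU, Radar, Velocity.
  Sonar's other parent is WheelEnc.
MB(Beacon) = {IMU, Radar, Sonar, Velocity, WheelEnc}, which has 5 nodes.

5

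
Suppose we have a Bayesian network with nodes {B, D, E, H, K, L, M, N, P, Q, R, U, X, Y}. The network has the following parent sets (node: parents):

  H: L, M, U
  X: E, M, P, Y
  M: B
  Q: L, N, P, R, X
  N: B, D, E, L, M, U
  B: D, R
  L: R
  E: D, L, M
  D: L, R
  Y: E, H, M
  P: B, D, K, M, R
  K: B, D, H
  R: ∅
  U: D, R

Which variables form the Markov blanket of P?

Recall MB(v) = parents ∪ children ∪ spouses, where spouses are the other parents of v's children.
Pa(P) = {B, D, K, M, R}.
P has children Q, X.
Other parents of P's children:
  X: E, M, Y
  Q: L, N, R, X
Union: {B, D, K, M, R} ∪ {Q, X} ∪ {E, L, M, N, R, X, Y} = {B, D, E, K, L, M, N, Q, R, X, Y}.

{B, D, E, K, L, M, N, Q, R, X, Y}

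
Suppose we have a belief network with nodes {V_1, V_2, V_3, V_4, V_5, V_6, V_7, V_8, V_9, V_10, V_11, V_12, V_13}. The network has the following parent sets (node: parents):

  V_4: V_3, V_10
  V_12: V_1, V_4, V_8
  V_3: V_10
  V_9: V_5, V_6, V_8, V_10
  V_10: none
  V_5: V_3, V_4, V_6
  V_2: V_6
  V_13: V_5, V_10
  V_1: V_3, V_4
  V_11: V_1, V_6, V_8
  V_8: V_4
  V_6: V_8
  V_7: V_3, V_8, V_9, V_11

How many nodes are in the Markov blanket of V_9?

Pa(V_9) = {V_5, V_6, V_8, V_10}.
Ch(V_9) = {V_7}.
For each child, the remaining parents (spouses of V_9):
  V_7's other parents are V_3, V_8, V_11.
MB(V_9) = {V_3, V_5, V_6, V_7, V_8, V_10, V_11}, which has 7 nodes.

7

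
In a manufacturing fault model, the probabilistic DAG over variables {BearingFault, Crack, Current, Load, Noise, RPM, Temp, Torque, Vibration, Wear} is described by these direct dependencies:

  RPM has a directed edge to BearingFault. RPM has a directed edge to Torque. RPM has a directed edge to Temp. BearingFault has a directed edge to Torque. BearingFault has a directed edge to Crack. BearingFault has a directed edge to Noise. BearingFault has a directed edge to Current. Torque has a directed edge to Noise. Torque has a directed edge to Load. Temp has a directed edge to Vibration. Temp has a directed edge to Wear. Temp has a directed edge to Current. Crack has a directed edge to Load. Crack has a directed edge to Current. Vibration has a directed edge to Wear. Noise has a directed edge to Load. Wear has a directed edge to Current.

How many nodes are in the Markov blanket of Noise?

4

A node's Markov blanket = Pa ∪ Ch ∪ (parents of Ch other than the node itself).
Pa(Noise) = {BearingFault, Torque}.
Children of Noise: Load.
For each child, the remaining parents (spouses of Noise):
  Load: Crack, Torque
MB(Noise) = {BearingFault, Crack, Load, Torque}, which has 4 nodes.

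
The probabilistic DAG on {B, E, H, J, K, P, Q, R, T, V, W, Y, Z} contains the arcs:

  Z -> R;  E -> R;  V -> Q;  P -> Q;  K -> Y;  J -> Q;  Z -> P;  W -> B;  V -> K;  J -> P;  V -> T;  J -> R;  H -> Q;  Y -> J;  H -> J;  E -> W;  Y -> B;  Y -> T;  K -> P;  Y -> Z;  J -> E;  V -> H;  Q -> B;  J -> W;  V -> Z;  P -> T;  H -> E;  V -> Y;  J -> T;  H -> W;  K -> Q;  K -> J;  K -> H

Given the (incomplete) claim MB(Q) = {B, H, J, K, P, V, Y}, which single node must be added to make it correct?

The Markov blanket of a node is its parents, its children, and the other parents of its children.
Ch(Q) = {B}.
Q has parents H, J, K, P, V.
Other parents of Q's children:
  B: W, Y
MB(Q) = {B, H, J, K, P, V, W, Y}.
Comparing with the claimed set, W is missing.

W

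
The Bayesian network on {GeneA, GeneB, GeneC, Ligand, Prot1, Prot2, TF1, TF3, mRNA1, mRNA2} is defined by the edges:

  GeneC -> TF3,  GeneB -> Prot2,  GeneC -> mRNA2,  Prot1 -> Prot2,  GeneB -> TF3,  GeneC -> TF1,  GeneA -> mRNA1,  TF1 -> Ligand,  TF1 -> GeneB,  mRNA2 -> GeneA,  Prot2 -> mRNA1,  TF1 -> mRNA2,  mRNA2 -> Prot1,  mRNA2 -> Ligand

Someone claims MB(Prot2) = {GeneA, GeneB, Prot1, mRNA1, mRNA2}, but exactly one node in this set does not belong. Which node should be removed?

mRNA2

The Markov blanket of a node is its parents, its children, and the other parents of its children.
Pa(Prot2) = {GeneB, Prot1}.
Children of Prot2: mRNA1.
Parents of each child, excluding Prot2:
  mRNA1: GeneA
MB(Prot2) = {GeneA, GeneB, Prot1, mRNA1}.
mRNA2 is neither a parent, child, nor co-parent of Prot2, so it does not belong.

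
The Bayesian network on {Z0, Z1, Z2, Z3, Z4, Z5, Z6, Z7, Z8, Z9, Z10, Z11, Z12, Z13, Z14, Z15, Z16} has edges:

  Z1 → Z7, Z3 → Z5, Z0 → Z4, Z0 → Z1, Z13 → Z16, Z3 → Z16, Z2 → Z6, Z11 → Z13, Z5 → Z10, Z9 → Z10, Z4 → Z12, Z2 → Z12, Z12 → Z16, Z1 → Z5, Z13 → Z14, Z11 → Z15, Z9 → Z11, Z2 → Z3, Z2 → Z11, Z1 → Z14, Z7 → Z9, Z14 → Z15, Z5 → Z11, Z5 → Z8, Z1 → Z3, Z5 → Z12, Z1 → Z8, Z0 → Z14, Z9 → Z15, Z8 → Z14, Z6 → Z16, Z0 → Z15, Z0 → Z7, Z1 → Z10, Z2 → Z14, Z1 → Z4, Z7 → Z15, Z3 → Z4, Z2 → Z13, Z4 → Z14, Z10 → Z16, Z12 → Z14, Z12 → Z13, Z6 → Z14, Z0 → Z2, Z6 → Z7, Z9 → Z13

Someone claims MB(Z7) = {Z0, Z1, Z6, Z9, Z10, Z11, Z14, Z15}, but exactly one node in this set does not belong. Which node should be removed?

Z10

A node's Markov blanket = Pa ∪ Ch ∪ (parents of Ch other than the node itself).
Pa(Z7) = {Z0, Z1, Z6}.
Z7's children: Z9, Z15.
Parents of each child, excluding Z7:
  Z9: no additional parents.
  Z15's other parents are Z0, Z9, Z11, Z14.
MB(Z7) = {Z0, Z1, Z6, Z9, Z11, Z14, Z15}.
Z10 is neither a parent, child, nor co-parent of Z7, so it does not belong.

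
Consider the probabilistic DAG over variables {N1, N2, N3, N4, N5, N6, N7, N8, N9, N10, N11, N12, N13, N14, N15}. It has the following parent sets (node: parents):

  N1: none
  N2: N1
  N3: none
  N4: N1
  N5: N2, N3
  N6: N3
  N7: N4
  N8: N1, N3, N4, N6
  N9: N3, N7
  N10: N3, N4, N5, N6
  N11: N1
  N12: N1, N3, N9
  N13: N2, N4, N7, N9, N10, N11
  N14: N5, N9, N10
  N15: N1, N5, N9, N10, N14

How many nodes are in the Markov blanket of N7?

N7's parents: N4.
N7 has children N9, N13.
For each child, the remaining parents (spouses of N7):
  N9's other parent is N3.
  N13's other parents are N2, N4, N9, N10, N11.
MB(N7) = {N2, N3, N4, N9, N10, N11, N13}, which has 7 nodes.

7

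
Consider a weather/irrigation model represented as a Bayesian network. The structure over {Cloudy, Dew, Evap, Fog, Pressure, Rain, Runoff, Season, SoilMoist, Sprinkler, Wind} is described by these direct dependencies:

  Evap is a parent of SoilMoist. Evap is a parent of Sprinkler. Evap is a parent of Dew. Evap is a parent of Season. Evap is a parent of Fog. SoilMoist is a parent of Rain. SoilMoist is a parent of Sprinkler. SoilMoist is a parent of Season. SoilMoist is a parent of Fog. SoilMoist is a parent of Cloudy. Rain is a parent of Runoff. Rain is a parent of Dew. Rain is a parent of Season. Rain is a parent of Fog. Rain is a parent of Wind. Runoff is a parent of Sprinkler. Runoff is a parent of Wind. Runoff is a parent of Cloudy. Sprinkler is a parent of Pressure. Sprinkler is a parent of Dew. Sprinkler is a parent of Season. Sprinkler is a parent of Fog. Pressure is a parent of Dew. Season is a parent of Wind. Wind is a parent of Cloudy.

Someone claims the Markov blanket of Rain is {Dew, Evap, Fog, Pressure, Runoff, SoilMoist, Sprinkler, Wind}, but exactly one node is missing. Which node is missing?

Rain's parents: SoilMoist.
Rain has children Dew, Fog, Runoff, Season, Wind.
Co-parents of Rain (other parents of its children):
  Runoff: —
  Dew: Evap, Pressure, Sprinkler
  Season: Evap, SoilMoist, Sprinkler
  Fog: Evap, SoilMoist, Sprinkler
  Wind: Runoff, Season
MB(Rain) = {Dew, Evap, Fog, Pressure, Runoff, Season, SoilMoist, Sprinkler, Wind}.
Comparing with the claimed set, Season is missing.

Season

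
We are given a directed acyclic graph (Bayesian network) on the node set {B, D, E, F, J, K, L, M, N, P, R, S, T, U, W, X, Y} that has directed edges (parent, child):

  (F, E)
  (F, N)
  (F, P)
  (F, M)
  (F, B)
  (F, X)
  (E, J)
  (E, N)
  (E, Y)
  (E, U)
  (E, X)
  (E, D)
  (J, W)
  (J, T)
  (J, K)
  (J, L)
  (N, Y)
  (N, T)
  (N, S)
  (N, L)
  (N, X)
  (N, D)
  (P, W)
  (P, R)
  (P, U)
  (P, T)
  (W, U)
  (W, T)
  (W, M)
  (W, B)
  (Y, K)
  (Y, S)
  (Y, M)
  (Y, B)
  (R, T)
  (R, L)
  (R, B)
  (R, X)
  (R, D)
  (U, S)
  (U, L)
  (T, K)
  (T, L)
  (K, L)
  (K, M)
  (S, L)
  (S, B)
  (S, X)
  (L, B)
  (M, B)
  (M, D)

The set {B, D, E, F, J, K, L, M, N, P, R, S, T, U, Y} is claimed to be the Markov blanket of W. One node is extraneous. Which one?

D

W has parents J, P.
W's children: B, M, T, U.
Other parents of W's children:
  parents(U) \ {W} = {E, P}.
  T also has parents J, N, P, R.
  M also has parents F, K, Y.
  B's other parents are F, L, M, R, S, Y.
MB(W) = {B, E, F, J, K, L, M, N, P, R, S, T, U, Y}.
D is neither a parent, child, nor co-parent of W, so it does not belong.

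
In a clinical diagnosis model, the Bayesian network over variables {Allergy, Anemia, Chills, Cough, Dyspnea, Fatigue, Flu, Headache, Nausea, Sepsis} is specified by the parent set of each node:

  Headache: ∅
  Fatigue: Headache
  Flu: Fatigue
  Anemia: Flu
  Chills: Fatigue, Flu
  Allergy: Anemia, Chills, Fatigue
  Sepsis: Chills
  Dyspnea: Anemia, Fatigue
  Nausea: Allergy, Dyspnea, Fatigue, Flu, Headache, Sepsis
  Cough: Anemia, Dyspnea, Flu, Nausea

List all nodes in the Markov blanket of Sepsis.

{Allergy, Chills, Dyspnea, Fatigue, Flu, Headache, Nausea}

Sepsis's children: Nausea.
Sepsis's parents: Chills.
Co-parents of Sepsis (other parents of its children):
  Nausea's other parents are Allergy, Dyspnea, Fatigue, Flu, Headache.
Union: {Chills} ∪ {Nausea} ∪ {Allergy, Dyspnea, Fatigue, Flu, Headache} = {Allergy, Chills, Dyspnea, Fatigue, Flu, Headache, Nausea}.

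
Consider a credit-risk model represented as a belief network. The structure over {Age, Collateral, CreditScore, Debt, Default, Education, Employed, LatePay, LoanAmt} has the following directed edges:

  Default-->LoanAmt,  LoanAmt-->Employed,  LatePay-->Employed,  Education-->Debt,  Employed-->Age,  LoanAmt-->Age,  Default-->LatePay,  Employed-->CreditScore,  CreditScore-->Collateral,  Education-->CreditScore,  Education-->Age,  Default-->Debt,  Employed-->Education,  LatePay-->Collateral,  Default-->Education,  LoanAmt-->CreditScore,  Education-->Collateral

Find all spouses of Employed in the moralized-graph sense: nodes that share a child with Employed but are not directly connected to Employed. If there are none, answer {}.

{Default}

Children of Employed: Age, CreditScore, Education.
  parents(Education) \ {Employed} = {Default}.
  CreditScore also has parents Education, LoanAmt.
  Age's other parents are Education, LoanAmt.
Excluding nodes already adjacent to Employed (Age, CreditScore, Education, LatePay, LoanAmt), the co-parent-only contribution is {Default}.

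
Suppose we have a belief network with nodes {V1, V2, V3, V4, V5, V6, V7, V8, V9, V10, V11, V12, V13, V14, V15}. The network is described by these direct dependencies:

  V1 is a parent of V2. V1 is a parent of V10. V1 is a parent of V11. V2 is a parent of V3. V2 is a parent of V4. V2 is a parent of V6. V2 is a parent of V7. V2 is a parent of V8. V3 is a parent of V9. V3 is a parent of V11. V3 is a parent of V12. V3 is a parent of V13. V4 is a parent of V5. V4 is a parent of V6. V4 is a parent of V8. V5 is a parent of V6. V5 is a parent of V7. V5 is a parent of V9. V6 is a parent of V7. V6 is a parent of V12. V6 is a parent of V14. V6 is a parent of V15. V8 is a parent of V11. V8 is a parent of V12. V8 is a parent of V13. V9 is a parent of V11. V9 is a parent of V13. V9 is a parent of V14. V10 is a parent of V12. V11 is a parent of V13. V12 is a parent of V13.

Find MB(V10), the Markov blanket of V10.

V10's children: V12.
Parents of V10: V1.
Co-parents of V10 (other parents of its children):
  V12 also has parents V3, V6, V8.
MB(V10) = {V1, V3, V6, V8, V12}.

{V1, V3, V6, V8, V12}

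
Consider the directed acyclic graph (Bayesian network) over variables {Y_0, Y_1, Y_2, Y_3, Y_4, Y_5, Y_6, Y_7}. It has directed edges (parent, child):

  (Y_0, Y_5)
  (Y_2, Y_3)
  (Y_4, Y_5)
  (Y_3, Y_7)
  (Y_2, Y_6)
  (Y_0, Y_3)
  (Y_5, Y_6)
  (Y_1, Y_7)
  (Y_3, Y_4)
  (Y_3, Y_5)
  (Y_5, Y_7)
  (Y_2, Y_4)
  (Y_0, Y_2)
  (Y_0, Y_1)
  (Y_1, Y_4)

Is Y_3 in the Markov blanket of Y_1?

Yes

Y_3 is a co-parent of Y_1: both are parents of Y_4, Y_7.
So Y_3 ∈ MB(Y_1).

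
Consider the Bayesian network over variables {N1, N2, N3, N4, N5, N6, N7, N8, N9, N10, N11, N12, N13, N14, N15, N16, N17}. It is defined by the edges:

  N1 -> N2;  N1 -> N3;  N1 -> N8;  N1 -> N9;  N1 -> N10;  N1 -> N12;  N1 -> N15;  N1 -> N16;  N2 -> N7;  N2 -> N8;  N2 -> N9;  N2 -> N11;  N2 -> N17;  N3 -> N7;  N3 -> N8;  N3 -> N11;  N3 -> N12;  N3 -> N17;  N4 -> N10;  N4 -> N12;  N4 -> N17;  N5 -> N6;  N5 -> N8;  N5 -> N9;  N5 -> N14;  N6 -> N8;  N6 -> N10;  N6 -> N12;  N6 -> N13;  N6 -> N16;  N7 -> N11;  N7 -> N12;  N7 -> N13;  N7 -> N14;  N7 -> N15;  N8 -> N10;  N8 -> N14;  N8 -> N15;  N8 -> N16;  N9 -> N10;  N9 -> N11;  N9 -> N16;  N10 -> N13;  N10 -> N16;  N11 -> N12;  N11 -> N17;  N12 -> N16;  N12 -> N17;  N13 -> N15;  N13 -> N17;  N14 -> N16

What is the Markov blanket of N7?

{N1, N2, N3, N4, N5, N6, N8, N9, N10, N11, N12, N13, N14, N15}

Pa(N7) = {N2, N3}.
Ch(N7) = {N11, N12, N13, N14, N15}.
Other parents of N7's children:
  N11: N2, N3, N9
  N12: N1, N3, N4, N6, N11
  N13: N6, N10
  N14: N5, N8
  N15: N1, N8, N13
Taking the union gives {N1, N2, N3, N4, N5, N6, N8, N9, N10, N11, N12, N13, N14, N15}.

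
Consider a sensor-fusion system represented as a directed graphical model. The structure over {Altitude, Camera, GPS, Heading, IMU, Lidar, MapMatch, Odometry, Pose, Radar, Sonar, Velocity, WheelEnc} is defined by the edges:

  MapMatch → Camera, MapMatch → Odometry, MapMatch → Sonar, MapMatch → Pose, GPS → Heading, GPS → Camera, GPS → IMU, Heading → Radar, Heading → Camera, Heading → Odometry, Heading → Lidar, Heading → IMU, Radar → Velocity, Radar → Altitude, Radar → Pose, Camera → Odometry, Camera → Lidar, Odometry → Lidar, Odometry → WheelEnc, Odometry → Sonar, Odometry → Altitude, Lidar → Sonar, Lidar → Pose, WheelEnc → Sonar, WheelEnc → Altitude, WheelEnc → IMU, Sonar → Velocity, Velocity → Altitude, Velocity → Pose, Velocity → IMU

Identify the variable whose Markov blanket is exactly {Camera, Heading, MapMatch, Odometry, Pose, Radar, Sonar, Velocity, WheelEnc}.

Lidar

The target node must have every member of {Camera, Heading, MapMatch, Odometry, Pose, Radar, Sonar, Velocity, WheelEnc} as a parent, child, or co-parent, and no others.
Parents of Lidar: Camera, Heading, Odometry; children: Pose, Sonar; co-parents: MapMatch, Odometry, Radar, Velocity, WheelEnc.
These exactly cover the given set, so the node is Lidar.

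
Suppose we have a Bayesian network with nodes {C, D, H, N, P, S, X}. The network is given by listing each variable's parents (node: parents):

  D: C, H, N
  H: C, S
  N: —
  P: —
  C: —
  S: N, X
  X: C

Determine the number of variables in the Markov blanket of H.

Recall MB(v) = parents ∪ children ∪ spouses, where spouses are the other parents of v's children.
H has child D.
H's parents: C, S.
Parents of each child, excluding H:
  D: C, N
MB(H) = {C, D, N, S}, which has 4 nodes.

4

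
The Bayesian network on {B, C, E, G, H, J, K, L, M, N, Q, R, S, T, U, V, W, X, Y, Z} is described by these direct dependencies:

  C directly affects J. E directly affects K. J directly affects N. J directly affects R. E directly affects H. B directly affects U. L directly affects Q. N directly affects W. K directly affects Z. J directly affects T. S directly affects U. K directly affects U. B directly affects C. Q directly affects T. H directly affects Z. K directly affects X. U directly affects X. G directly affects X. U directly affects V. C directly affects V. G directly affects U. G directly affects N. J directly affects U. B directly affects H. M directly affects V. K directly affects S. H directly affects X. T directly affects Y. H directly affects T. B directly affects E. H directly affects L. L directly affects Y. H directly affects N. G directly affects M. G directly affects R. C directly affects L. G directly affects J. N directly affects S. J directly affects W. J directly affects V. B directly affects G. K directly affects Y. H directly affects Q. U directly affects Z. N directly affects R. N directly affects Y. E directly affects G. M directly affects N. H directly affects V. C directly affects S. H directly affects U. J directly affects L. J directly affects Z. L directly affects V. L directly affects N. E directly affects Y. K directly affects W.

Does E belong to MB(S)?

No

S has child U.
S's parents: C, K, N.
Co-parents of S (other parents of its children):
  U: B, G, H, J, K
MB(S) = {B, C, G, H, J, K, N, U}; E is not in this set.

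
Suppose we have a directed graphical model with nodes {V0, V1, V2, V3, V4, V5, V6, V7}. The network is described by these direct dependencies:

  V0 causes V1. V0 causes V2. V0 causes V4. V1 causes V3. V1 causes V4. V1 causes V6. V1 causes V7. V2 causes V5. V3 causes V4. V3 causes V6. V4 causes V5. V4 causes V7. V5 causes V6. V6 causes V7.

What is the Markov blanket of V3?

{V0, V1, V4, V5, V6}

Parents of V3: V1.
Children of V3: V4, V6.
Other parents of V3's children:
  V4 also has parents V0, V1.
  V6's other parents are V1, V5.
Union: {V1} ∪ {V4, V6} ∪ {V0, V1, V5} = {V0, V1, V4, V5, V6}.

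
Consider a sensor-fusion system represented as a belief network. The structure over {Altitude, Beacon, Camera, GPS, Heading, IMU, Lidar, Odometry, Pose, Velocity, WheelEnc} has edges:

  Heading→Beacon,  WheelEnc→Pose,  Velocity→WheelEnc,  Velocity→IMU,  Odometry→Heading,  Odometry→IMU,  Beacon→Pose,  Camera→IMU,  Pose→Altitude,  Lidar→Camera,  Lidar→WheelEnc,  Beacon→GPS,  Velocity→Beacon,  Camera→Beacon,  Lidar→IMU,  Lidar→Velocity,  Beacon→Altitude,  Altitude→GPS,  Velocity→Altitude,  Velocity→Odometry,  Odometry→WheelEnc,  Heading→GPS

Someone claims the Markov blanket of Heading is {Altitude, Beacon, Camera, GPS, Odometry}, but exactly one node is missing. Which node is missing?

A node's Markov blanket = Pa ∪ Ch ∪ (parents of Ch other than the node itself).
Heading has parent Odometry.
Heading has children Beacon, GPS.
Parents of each child, excluding Heading:
  Beacon also has parents Camera, Velocity.
  GPS also has parents Altitude, Beacon.
MB(Heading) = {Altitude, Beacon, Camera, GPS, Odometry, Velocity}.
Comparing with the claimed set, Velocity is missing.

Velocity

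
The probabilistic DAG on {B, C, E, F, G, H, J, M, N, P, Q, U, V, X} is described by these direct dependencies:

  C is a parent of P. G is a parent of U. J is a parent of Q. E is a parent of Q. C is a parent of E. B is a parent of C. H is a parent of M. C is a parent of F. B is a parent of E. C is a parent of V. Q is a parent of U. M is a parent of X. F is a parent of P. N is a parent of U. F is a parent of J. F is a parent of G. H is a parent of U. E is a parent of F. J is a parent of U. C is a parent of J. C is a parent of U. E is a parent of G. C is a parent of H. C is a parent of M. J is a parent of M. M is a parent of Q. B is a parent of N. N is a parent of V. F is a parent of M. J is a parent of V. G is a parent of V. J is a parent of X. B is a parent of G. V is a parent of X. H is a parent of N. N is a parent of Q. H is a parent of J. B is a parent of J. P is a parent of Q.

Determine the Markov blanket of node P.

A node's Markov blanket = Pa ∪ Ch ∪ (parents of Ch other than the node itself).
Parents of P: C, F.
P's children: Q.
Co-parents of P (other parents of its children):
  Q: E, J, M, N
MB(P) = {C, E, F, J, M, N, Q}.

{C, E, F, J, M, N, Q}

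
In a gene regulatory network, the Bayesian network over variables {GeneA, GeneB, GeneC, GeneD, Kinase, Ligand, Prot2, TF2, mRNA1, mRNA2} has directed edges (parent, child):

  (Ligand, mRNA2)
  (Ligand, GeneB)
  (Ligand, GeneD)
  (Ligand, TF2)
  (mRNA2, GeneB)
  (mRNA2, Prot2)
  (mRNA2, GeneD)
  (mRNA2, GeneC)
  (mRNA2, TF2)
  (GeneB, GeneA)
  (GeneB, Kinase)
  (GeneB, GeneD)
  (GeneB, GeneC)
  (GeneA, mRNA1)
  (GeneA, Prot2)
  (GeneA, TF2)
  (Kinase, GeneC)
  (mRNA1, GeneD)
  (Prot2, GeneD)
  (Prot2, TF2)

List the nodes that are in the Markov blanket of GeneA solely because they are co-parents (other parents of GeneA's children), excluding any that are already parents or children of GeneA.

{Ligand, mRNA2}

Children of GeneA: Prot2, TF2, mRNA1.
  mRNA1: no additional parents.
  Prot2's other parent is mRNA2.
  TF2's other parents are Ligand, Prot2, mRNA2.
Excluding nodes already adjacent to GeneA (GeneB, Prot2, TF2, mRNA1), the co-parent-only contribution is {Ligand, mRNA2}.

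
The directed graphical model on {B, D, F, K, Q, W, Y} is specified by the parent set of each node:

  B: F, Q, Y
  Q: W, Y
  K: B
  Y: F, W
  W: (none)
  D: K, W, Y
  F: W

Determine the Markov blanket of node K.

{B, D, W, Y}

By definition, MB(K) is built from K's parents, K's children, and the co-parents of K.
K's children: D.
Pa(K) = {B}.
Other parents of K's children:
  D's other parents are W, Y.
Taking the union gives {B, D, W, Y}.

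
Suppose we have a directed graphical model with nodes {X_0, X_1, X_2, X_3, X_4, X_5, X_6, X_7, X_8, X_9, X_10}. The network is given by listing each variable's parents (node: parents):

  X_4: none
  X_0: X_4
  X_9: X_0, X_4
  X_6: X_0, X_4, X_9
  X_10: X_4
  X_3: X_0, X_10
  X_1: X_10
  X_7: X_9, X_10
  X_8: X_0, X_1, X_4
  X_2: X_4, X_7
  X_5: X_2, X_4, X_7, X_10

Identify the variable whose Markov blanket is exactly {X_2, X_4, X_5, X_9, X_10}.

The target node must have every member of {X_2, X_4, X_5, X_9, X_10} as a parent, child, or co-parent, and no others.
Parents of X_7: X_9, X_10; children: X_2, X_5; co-parents: X_2, X_4, X_10.
These exactly cover the given set, so the node is X_7.

X_7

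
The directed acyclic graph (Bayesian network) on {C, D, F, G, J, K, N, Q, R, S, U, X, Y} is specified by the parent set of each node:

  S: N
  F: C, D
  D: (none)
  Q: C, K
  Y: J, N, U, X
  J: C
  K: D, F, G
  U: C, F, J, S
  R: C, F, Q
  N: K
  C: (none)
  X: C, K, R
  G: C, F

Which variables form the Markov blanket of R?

Recall MB(v) = parents ∪ children ∪ spouses, where spouses are the other parents of v's children.
Pa(R) = {C, F, Q}.
Children of R: X.
For each child, the remaining parents (spouses of R):
  X's other parents are C, K.
Union: {C, F, Q} ∪ {X} ∪ {C, K} = {C, F, K, Q, X}.

{C, F, K, Q, X}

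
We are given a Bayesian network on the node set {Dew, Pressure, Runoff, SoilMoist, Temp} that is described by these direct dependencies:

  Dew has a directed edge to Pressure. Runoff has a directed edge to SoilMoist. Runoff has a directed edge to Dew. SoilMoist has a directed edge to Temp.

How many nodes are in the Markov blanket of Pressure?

1

The Markov blanket of a node is its parents, its children, and the other parents of its children.
Parents of Pressure: Dew.
Pressure has no children.
With no children, Pressure has no spouses; the co-parent set is empty.
MB(Pressure) = {Dew}, which has 1 node.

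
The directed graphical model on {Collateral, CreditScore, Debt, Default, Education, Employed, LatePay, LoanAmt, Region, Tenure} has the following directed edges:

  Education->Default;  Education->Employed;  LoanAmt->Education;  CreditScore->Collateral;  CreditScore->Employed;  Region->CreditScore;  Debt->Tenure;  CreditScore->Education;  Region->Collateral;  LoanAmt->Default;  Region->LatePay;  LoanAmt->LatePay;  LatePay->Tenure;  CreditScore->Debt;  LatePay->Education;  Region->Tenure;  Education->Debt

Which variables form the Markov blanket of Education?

By definition, MB(Education) is built from Education's parents, Education's children, and the co-parents of Education.
Parents of Education: CreditScore, LatePay, LoanAmt.
Children of Education: Debt, Default, Employed.
Co-parents of Education (other parents of its children):
  Default: LoanAmt
  Debt: CreditScore
  Employed: CreditScore
MB(Education) = {CreditScore, Debt, Default, Employed, LatePay, LoanAmt}.

{CreditScore, Debt, Default, Employed, LatePay, LoanAmt}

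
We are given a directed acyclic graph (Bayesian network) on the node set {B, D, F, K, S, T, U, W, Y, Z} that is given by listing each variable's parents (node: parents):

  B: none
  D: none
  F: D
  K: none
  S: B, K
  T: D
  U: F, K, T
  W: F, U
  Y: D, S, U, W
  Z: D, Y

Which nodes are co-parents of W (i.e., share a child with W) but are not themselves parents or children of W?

Children of W: Y.
  Y: D, S, U
Excluding nodes already adjacent to W (F, U, Y), the co-parent-only contribution is {D, S}.

{D, S}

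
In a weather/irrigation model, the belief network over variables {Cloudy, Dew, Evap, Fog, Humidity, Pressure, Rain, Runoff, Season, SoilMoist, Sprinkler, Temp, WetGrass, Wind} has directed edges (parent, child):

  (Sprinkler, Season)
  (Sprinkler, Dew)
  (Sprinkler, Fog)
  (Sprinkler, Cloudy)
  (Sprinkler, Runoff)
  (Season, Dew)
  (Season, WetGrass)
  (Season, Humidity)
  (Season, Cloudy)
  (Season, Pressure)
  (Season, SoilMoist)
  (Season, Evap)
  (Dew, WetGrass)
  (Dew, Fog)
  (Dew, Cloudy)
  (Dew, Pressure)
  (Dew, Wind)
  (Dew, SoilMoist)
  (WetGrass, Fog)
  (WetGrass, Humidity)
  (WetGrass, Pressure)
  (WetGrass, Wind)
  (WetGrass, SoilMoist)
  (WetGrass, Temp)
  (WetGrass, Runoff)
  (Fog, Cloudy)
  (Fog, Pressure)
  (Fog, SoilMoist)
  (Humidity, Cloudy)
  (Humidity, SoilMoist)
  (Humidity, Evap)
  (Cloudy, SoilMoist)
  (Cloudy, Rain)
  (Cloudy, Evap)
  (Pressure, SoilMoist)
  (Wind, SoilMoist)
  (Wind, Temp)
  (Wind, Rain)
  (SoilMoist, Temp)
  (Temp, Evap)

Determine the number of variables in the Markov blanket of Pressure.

The Markov blanket of a node is its parents, its children, and the other parents of its children.
Pressure has parents Dew, Fog, Season, WetGrass.
Ch(Pressure) = {SoilMoist}.
Parents of each child, excluding Pressure:
  SoilMoist: Cloudy, Dew, Fog, Humidity, Season, WetGrass, Wind
MB(Pressure) = {Cloudy, Dew, Fog, Humidity, Season, SoilMoist, WetGrass, Wind}, which has 8 nodes.

8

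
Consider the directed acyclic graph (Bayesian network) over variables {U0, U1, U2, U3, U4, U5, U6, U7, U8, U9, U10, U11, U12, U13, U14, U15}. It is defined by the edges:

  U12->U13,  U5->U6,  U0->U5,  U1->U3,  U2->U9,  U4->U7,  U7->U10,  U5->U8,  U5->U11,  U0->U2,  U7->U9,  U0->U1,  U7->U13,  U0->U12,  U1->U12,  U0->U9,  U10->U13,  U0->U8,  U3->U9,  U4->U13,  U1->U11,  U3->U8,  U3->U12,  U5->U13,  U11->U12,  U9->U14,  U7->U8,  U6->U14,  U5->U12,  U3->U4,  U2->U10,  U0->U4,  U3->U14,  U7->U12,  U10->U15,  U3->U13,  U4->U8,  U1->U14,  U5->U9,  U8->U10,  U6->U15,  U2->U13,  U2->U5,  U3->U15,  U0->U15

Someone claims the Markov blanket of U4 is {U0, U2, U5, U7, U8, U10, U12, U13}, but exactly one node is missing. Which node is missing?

Ch(U4) = {U7, U8, U13}.
Pa(U4) = {U0, U3}.
Co-parents of U4 (other parents of its children):
  U7: —
  U8: U0, U3, U5, U7
  U13: U2, U3, U5, U7, U10, U12
MB(U4) = {U0, U2, U3, U5, U7, U8, U10, U12, U13}.
Comparing with the claimed set, U3 is missing.

U3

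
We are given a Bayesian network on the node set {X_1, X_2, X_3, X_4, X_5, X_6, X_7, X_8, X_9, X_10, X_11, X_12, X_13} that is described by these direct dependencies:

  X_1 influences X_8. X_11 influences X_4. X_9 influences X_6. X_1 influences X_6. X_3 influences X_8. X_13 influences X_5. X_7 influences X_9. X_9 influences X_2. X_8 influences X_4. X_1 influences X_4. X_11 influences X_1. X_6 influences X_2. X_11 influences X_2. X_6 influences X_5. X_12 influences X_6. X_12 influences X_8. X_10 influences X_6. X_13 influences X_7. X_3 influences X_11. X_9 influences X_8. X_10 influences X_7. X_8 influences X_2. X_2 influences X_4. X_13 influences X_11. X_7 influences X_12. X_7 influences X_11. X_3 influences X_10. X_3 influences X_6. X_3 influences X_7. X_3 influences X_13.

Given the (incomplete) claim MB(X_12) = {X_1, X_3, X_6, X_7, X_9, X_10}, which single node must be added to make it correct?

X_8

Recall MB(v) = parents ∪ children ∪ spouses, where spouses are the other parents of v's children.
X_12's parents: X_7.
Ch(X_12) = {X_6, X_8}.
For each child, the remaining parents (spouses of X_12):
  X_6 also has parents X_1, X_3, X_9, X_10.
  X_8's other parents are X_1, X_3, X_9.
MB(X_12) = {X_1, X_3, X_6, X_7, X_8, X_9, X_10}.
Comparing with the claimed set, X_8 is missing.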